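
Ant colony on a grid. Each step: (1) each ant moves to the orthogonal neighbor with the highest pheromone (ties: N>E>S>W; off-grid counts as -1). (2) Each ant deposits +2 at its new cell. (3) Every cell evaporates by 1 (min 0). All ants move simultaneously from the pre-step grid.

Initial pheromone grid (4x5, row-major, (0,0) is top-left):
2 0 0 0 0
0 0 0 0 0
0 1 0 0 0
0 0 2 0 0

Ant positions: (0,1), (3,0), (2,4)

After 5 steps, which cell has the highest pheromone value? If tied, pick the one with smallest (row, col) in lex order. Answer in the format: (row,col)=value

Step 1: ant0:(0,1)->W->(0,0) | ant1:(3,0)->N->(2,0) | ant2:(2,4)->N->(1,4)
  grid max=3 at (0,0)
Step 2: ant0:(0,0)->E->(0,1) | ant1:(2,0)->N->(1,0) | ant2:(1,4)->N->(0,4)
  grid max=2 at (0,0)
Step 3: ant0:(0,1)->W->(0,0) | ant1:(1,0)->N->(0,0) | ant2:(0,4)->S->(1,4)
  grid max=5 at (0,0)
Step 4: ant0:(0,0)->E->(0,1) | ant1:(0,0)->E->(0,1) | ant2:(1,4)->N->(0,4)
  grid max=4 at (0,0)
Step 5: ant0:(0,1)->W->(0,0) | ant1:(0,1)->W->(0,0) | ant2:(0,4)->S->(1,4)
  grid max=7 at (0,0)
Final grid:
  7 2 0 0 0
  0 0 0 0 1
  0 0 0 0 0
  0 0 0 0 0
Max pheromone 7 at (0,0)

Answer: (0,0)=7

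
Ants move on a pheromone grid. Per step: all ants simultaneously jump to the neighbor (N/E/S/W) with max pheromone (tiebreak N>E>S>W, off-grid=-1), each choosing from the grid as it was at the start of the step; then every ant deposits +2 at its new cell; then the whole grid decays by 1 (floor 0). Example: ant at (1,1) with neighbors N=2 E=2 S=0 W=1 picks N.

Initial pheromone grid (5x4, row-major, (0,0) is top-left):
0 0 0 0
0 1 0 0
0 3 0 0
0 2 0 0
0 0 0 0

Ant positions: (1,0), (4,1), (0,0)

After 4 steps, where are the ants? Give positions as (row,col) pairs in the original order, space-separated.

Step 1: ant0:(1,0)->E->(1,1) | ant1:(4,1)->N->(3,1) | ant2:(0,0)->E->(0,1)
  grid max=3 at (3,1)
Step 2: ant0:(1,1)->S->(2,1) | ant1:(3,1)->N->(2,1) | ant2:(0,1)->S->(1,1)
  grid max=5 at (2,1)
Step 3: ant0:(2,1)->N->(1,1) | ant1:(2,1)->N->(1,1) | ant2:(1,1)->S->(2,1)
  grid max=6 at (1,1)
Step 4: ant0:(1,1)->S->(2,1) | ant1:(1,1)->S->(2,1) | ant2:(2,1)->N->(1,1)
  grid max=9 at (2,1)

(2,1) (2,1) (1,1)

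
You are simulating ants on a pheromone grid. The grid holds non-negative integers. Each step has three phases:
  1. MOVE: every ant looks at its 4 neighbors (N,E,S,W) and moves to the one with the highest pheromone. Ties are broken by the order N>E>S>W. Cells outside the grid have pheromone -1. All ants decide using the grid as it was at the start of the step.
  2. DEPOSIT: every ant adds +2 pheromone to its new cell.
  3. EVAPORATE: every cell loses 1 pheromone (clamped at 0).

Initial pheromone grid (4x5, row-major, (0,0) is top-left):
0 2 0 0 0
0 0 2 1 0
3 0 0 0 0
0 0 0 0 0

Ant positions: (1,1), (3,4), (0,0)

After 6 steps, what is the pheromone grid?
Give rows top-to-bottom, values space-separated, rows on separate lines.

After step 1: ants at (0,1),(2,4),(0,1)
  0 5 0 0 0
  0 0 1 0 0
  2 0 0 0 1
  0 0 0 0 0
After step 2: ants at (0,2),(1,4),(0,2)
  0 4 3 0 0
  0 0 0 0 1
  1 0 0 0 0
  0 0 0 0 0
After step 3: ants at (0,1),(0,4),(0,1)
  0 7 2 0 1
  0 0 0 0 0
  0 0 0 0 0
  0 0 0 0 0
After step 4: ants at (0,2),(1,4),(0,2)
  0 6 5 0 0
  0 0 0 0 1
  0 0 0 0 0
  0 0 0 0 0
After step 5: ants at (0,1),(0,4),(0,1)
  0 9 4 0 1
  0 0 0 0 0
  0 0 0 0 0
  0 0 0 0 0
After step 6: ants at (0,2),(1,4),(0,2)
  0 8 7 0 0
  0 0 0 0 1
  0 0 0 0 0
  0 0 0 0 0

0 8 7 0 0
0 0 0 0 1
0 0 0 0 0
0 0 0 0 0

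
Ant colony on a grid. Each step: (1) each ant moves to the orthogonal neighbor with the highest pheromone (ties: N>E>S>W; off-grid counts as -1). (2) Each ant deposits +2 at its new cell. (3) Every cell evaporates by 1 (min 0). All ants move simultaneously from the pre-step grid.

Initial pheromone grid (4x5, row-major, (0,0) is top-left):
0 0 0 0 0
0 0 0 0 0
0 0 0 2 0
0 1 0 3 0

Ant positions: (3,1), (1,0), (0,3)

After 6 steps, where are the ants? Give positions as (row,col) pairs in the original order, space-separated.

Step 1: ant0:(3,1)->N->(2,1) | ant1:(1,0)->N->(0,0) | ant2:(0,3)->E->(0,4)
  grid max=2 at (3,3)
Step 2: ant0:(2,1)->N->(1,1) | ant1:(0,0)->E->(0,1) | ant2:(0,4)->S->(1,4)
  grid max=1 at (0,1)
Step 3: ant0:(1,1)->N->(0,1) | ant1:(0,1)->S->(1,1) | ant2:(1,4)->N->(0,4)
  grid max=2 at (0,1)
Step 4: ant0:(0,1)->S->(1,1) | ant1:(1,1)->N->(0,1) | ant2:(0,4)->S->(1,4)
  grid max=3 at (0,1)
Step 5: ant0:(1,1)->N->(0,1) | ant1:(0,1)->S->(1,1) | ant2:(1,4)->N->(0,4)
  grid max=4 at (0,1)
Step 6: ant0:(0,1)->S->(1,1) | ant1:(1,1)->N->(0,1) | ant2:(0,4)->S->(1,4)
  grid max=5 at (0,1)

(1,1) (0,1) (1,4)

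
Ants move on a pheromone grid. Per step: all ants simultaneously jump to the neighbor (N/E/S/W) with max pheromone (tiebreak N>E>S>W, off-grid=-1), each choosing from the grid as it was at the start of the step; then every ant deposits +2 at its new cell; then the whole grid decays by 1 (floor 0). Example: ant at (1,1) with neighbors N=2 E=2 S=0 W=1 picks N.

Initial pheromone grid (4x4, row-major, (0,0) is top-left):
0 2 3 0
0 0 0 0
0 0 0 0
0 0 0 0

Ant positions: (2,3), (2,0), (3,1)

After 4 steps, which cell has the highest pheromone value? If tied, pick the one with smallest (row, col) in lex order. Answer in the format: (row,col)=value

Answer: (0,2)=5

Derivation:
Step 1: ant0:(2,3)->N->(1,3) | ant1:(2,0)->N->(1,0) | ant2:(3,1)->N->(2,1)
  grid max=2 at (0,2)
Step 2: ant0:(1,3)->N->(0,3) | ant1:(1,0)->N->(0,0) | ant2:(2,1)->N->(1,1)
  grid max=1 at (0,0)
Step 3: ant0:(0,3)->W->(0,2) | ant1:(0,0)->E->(0,1) | ant2:(1,1)->N->(0,1)
  grid max=3 at (0,1)
Step 4: ant0:(0,2)->W->(0,1) | ant1:(0,1)->E->(0,2) | ant2:(0,1)->E->(0,2)
  grid max=5 at (0,2)
Final grid:
  0 4 5 0
  0 0 0 0
  0 0 0 0
  0 0 0 0
Max pheromone 5 at (0,2)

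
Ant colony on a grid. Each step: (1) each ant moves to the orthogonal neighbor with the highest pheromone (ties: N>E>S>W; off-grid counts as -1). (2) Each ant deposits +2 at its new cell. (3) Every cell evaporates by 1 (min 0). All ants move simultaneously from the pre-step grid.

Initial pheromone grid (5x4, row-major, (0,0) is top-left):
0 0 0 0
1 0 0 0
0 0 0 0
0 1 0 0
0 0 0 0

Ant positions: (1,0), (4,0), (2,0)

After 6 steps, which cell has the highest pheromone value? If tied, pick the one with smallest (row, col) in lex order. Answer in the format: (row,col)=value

Answer: (1,0)=11

Derivation:
Step 1: ant0:(1,0)->N->(0,0) | ant1:(4,0)->N->(3,0) | ant2:(2,0)->N->(1,0)
  grid max=2 at (1,0)
Step 2: ant0:(0,0)->S->(1,0) | ant1:(3,0)->N->(2,0) | ant2:(1,0)->N->(0,0)
  grid max=3 at (1,0)
Step 3: ant0:(1,0)->N->(0,0) | ant1:(2,0)->N->(1,0) | ant2:(0,0)->S->(1,0)
  grid max=6 at (1,0)
Step 4: ant0:(0,0)->S->(1,0) | ant1:(1,0)->N->(0,0) | ant2:(1,0)->N->(0,0)
  grid max=7 at (1,0)
Step 5: ant0:(1,0)->N->(0,0) | ant1:(0,0)->S->(1,0) | ant2:(0,0)->S->(1,0)
  grid max=10 at (1,0)
Step 6: ant0:(0,0)->S->(1,0) | ant1:(1,0)->N->(0,0) | ant2:(1,0)->N->(0,0)
  grid max=11 at (1,0)
Final grid:
  10 0 0 0
  11 0 0 0
  0 0 0 0
  0 0 0 0
  0 0 0 0
Max pheromone 11 at (1,0)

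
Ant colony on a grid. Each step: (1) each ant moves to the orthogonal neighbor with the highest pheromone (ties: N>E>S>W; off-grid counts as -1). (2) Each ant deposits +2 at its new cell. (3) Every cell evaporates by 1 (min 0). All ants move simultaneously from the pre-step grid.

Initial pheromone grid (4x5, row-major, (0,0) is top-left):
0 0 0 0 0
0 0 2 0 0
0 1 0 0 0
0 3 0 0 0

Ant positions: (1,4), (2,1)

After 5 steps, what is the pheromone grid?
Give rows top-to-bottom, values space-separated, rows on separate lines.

After step 1: ants at (0,4),(3,1)
  0 0 0 0 1
  0 0 1 0 0
  0 0 0 0 0
  0 4 0 0 0
After step 2: ants at (1,4),(2,1)
  0 0 0 0 0
  0 0 0 0 1
  0 1 0 0 0
  0 3 0 0 0
After step 3: ants at (0,4),(3,1)
  0 0 0 0 1
  0 0 0 0 0
  0 0 0 0 0
  0 4 0 0 0
After step 4: ants at (1,4),(2,1)
  0 0 0 0 0
  0 0 0 0 1
  0 1 0 0 0
  0 3 0 0 0
After step 5: ants at (0,4),(3,1)
  0 0 0 0 1
  0 0 0 0 0
  0 0 0 0 0
  0 4 0 0 0

0 0 0 0 1
0 0 0 0 0
0 0 0 0 0
0 4 0 0 0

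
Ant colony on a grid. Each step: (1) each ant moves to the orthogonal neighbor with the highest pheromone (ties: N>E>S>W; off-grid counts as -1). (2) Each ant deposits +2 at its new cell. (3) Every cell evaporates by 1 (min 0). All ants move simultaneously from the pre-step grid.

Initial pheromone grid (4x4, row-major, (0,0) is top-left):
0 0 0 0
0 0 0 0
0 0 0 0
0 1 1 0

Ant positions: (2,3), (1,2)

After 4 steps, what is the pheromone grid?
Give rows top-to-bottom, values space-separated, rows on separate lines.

After step 1: ants at (1,3),(0,2)
  0 0 1 0
  0 0 0 1
  0 0 0 0
  0 0 0 0
After step 2: ants at (0,3),(0,3)
  0 0 0 3
  0 0 0 0
  0 0 0 0
  0 0 0 0
After step 3: ants at (1,3),(1,3)
  0 0 0 2
  0 0 0 3
  0 0 0 0
  0 0 0 0
After step 4: ants at (0,3),(0,3)
  0 0 0 5
  0 0 0 2
  0 0 0 0
  0 0 0 0

0 0 0 5
0 0 0 2
0 0 0 0
0 0 0 0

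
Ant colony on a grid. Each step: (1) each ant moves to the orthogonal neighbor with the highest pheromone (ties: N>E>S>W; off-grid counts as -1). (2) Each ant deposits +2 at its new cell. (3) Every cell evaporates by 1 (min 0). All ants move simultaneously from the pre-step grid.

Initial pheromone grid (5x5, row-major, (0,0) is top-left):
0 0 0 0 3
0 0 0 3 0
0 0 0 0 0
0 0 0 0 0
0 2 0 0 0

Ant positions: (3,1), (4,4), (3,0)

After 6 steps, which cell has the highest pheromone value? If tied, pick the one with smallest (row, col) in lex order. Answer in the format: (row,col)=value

Step 1: ant0:(3,1)->S->(4,1) | ant1:(4,4)->N->(3,4) | ant2:(3,0)->N->(2,0)
  grid max=3 at (4,1)
Step 2: ant0:(4,1)->N->(3,1) | ant1:(3,4)->N->(2,4) | ant2:(2,0)->N->(1,0)
  grid max=2 at (4,1)
Step 3: ant0:(3,1)->S->(4,1) | ant1:(2,4)->N->(1,4) | ant2:(1,0)->N->(0,0)
  grid max=3 at (4,1)
Step 4: ant0:(4,1)->N->(3,1) | ant1:(1,4)->N->(0,4) | ant2:(0,0)->E->(0,1)
  grid max=2 at (4,1)
Step 5: ant0:(3,1)->S->(4,1) | ant1:(0,4)->S->(1,4) | ant2:(0,1)->E->(0,2)
  grid max=3 at (4,1)
Step 6: ant0:(4,1)->N->(3,1) | ant1:(1,4)->N->(0,4) | ant2:(0,2)->E->(0,3)
  grid max=2 at (4,1)
Final grid:
  0 0 0 1 1
  0 0 0 0 0
  0 0 0 0 0
  0 1 0 0 0
  0 2 0 0 0
Max pheromone 2 at (4,1)

Answer: (4,1)=2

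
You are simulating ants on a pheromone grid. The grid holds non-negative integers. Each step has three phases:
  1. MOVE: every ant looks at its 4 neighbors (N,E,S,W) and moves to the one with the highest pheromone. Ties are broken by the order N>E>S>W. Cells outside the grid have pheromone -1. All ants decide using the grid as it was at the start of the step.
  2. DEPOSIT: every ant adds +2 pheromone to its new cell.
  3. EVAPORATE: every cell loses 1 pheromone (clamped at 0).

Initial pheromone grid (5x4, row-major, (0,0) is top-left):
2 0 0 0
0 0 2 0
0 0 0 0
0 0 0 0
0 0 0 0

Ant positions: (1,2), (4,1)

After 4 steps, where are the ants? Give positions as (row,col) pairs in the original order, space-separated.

Step 1: ant0:(1,2)->N->(0,2) | ant1:(4,1)->N->(3,1)
  grid max=1 at (0,0)
Step 2: ant0:(0,2)->S->(1,2) | ant1:(3,1)->N->(2,1)
  grid max=2 at (1,2)
Step 3: ant0:(1,2)->N->(0,2) | ant1:(2,1)->N->(1,1)
  grid max=1 at (0,2)
Step 4: ant0:(0,2)->S->(1,2) | ant1:(1,1)->E->(1,2)
  grid max=4 at (1,2)

(1,2) (1,2)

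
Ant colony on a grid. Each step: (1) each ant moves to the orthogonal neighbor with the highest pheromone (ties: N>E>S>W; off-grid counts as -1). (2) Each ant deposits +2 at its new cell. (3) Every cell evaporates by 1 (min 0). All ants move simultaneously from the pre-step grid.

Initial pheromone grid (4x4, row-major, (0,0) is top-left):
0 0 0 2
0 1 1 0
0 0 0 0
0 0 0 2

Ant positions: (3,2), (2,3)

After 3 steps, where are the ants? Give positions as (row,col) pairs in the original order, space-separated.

Step 1: ant0:(3,2)->E->(3,3) | ant1:(2,3)->S->(3,3)
  grid max=5 at (3,3)
Step 2: ant0:(3,3)->N->(2,3) | ant1:(3,3)->N->(2,3)
  grid max=4 at (3,3)
Step 3: ant0:(2,3)->S->(3,3) | ant1:(2,3)->S->(3,3)
  grid max=7 at (3,3)

(3,3) (3,3)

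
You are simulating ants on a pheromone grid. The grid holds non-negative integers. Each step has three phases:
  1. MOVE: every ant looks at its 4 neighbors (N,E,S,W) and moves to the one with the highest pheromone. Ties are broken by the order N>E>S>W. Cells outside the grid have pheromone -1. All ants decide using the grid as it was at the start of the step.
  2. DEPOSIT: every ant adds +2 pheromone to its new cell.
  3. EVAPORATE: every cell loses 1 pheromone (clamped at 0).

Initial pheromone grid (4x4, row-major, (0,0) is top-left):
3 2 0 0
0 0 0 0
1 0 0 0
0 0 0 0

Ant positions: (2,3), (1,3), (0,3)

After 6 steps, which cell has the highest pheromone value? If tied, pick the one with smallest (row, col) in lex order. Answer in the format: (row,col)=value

Step 1: ant0:(2,3)->N->(1,3) | ant1:(1,3)->N->(0,3) | ant2:(0,3)->S->(1,3)
  grid max=3 at (1,3)
Step 2: ant0:(1,3)->N->(0,3) | ant1:(0,3)->S->(1,3) | ant2:(1,3)->N->(0,3)
  grid max=4 at (0,3)
Step 3: ant0:(0,3)->S->(1,3) | ant1:(1,3)->N->(0,3) | ant2:(0,3)->S->(1,3)
  grid max=7 at (1,3)
Step 4: ant0:(1,3)->N->(0,3) | ant1:(0,3)->S->(1,3) | ant2:(1,3)->N->(0,3)
  grid max=8 at (0,3)
Step 5: ant0:(0,3)->S->(1,3) | ant1:(1,3)->N->(0,3) | ant2:(0,3)->S->(1,3)
  grid max=11 at (1,3)
Step 6: ant0:(1,3)->N->(0,3) | ant1:(0,3)->S->(1,3) | ant2:(1,3)->N->(0,3)
  grid max=12 at (0,3)
Final grid:
  0 0 0 12
  0 0 0 12
  0 0 0 0
  0 0 0 0
Max pheromone 12 at (0,3)

Answer: (0,3)=12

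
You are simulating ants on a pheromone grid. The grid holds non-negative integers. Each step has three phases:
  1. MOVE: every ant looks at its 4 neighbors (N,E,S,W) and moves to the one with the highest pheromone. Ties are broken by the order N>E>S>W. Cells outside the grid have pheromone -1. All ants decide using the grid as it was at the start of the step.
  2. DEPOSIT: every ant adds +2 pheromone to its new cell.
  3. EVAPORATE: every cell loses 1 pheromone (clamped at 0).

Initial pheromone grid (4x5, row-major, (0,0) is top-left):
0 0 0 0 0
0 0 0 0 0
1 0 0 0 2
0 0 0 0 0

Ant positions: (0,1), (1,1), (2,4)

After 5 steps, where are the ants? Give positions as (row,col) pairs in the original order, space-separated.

Step 1: ant0:(0,1)->E->(0,2) | ant1:(1,1)->N->(0,1) | ant2:(2,4)->N->(1,4)
  grid max=1 at (0,1)
Step 2: ant0:(0,2)->W->(0,1) | ant1:(0,1)->E->(0,2) | ant2:(1,4)->S->(2,4)
  grid max=2 at (0,1)
Step 3: ant0:(0,1)->E->(0,2) | ant1:(0,2)->W->(0,1) | ant2:(2,4)->N->(1,4)
  grid max=3 at (0,1)
Step 4: ant0:(0,2)->W->(0,1) | ant1:(0,1)->E->(0,2) | ant2:(1,4)->S->(2,4)
  grid max=4 at (0,1)
Step 5: ant0:(0,1)->E->(0,2) | ant1:(0,2)->W->(0,1) | ant2:(2,4)->N->(1,4)
  grid max=5 at (0,1)

(0,2) (0,1) (1,4)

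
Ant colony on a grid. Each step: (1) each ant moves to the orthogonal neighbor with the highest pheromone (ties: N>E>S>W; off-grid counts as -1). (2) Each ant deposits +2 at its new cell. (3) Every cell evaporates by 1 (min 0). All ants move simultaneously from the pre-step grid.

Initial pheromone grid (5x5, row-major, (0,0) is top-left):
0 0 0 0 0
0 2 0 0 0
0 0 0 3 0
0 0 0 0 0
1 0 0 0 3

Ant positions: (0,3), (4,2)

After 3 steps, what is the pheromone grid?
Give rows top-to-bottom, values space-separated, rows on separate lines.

After step 1: ants at (0,4),(3,2)
  0 0 0 0 1
  0 1 0 0 0
  0 0 0 2 0
  0 0 1 0 0
  0 0 0 0 2
After step 2: ants at (1,4),(2,2)
  0 0 0 0 0
  0 0 0 0 1
  0 0 1 1 0
  0 0 0 0 0
  0 0 0 0 1
After step 3: ants at (0,4),(2,3)
  0 0 0 0 1
  0 0 0 0 0
  0 0 0 2 0
  0 0 0 0 0
  0 0 0 0 0

0 0 0 0 1
0 0 0 0 0
0 0 0 2 0
0 0 0 0 0
0 0 0 0 0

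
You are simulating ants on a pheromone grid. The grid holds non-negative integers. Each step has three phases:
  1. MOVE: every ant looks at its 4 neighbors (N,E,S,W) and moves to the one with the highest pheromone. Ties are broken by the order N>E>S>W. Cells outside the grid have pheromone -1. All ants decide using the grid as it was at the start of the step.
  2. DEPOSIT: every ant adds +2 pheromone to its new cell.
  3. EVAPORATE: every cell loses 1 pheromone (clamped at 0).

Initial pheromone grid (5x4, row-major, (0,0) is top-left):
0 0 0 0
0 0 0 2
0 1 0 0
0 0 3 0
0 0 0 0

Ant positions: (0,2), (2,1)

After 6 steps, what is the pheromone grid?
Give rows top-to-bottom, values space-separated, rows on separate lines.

After step 1: ants at (0,3),(1,1)
  0 0 0 1
  0 1 0 1
  0 0 0 0
  0 0 2 0
  0 0 0 0
After step 2: ants at (1,3),(0,1)
  0 1 0 0
  0 0 0 2
  0 0 0 0
  0 0 1 0
  0 0 0 0
After step 3: ants at (0,3),(0,2)
  0 0 1 1
  0 0 0 1
  0 0 0 0
  0 0 0 0
  0 0 0 0
After step 4: ants at (1,3),(0,3)
  0 0 0 2
  0 0 0 2
  0 0 0 0
  0 0 0 0
  0 0 0 0
After step 5: ants at (0,3),(1,3)
  0 0 0 3
  0 0 0 3
  0 0 0 0
  0 0 0 0
  0 0 0 0
After step 6: ants at (1,3),(0,3)
  0 0 0 4
  0 0 0 4
  0 0 0 0
  0 0 0 0
  0 0 0 0

0 0 0 4
0 0 0 4
0 0 0 0
0 0 0 0
0 0 0 0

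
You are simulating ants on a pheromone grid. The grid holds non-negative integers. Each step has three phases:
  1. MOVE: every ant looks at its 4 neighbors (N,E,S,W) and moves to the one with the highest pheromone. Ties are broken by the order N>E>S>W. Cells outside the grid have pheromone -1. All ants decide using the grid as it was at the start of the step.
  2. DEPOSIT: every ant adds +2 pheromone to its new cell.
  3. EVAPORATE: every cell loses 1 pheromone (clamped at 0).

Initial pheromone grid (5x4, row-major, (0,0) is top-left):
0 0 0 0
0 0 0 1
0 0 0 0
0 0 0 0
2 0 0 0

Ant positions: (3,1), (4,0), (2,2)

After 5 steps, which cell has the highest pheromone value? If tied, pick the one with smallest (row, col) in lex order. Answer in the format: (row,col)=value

Step 1: ant0:(3,1)->N->(2,1) | ant1:(4,0)->N->(3,0) | ant2:(2,2)->N->(1,2)
  grid max=1 at (1,2)
Step 2: ant0:(2,1)->N->(1,1) | ant1:(3,0)->S->(4,0) | ant2:(1,2)->N->(0,2)
  grid max=2 at (4,0)
Step 3: ant0:(1,1)->N->(0,1) | ant1:(4,0)->N->(3,0) | ant2:(0,2)->E->(0,3)
  grid max=1 at (0,1)
Step 4: ant0:(0,1)->E->(0,2) | ant1:(3,0)->S->(4,0) | ant2:(0,3)->S->(1,3)
  grid max=2 at (4,0)
Step 5: ant0:(0,2)->E->(0,3) | ant1:(4,0)->N->(3,0) | ant2:(1,3)->N->(0,3)
  grid max=3 at (0,3)
Final grid:
  0 0 0 3
  0 0 0 0
  0 0 0 0
  1 0 0 0
  1 0 0 0
Max pheromone 3 at (0,3)

Answer: (0,3)=3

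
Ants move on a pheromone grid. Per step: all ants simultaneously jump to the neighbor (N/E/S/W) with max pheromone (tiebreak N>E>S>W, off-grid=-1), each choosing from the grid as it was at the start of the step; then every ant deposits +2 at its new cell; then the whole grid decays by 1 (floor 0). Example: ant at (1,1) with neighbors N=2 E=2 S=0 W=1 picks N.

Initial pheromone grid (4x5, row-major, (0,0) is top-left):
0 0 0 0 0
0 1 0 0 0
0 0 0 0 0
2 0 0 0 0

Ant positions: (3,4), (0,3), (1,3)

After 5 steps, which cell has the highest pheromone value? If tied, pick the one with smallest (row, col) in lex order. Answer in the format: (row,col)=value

Answer: (0,4)=9

Derivation:
Step 1: ant0:(3,4)->N->(2,4) | ant1:(0,3)->E->(0,4) | ant2:(1,3)->N->(0,3)
  grid max=1 at (0,3)
Step 2: ant0:(2,4)->N->(1,4) | ant1:(0,4)->W->(0,3) | ant2:(0,3)->E->(0,4)
  grid max=2 at (0,3)
Step 3: ant0:(1,4)->N->(0,4) | ant1:(0,3)->E->(0,4) | ant2:(0,4)->W->(0,3)
  grid max=5 at (0,4)
Step 4: ant0:(0,4)->W->(0,3) | ant1:(0,4)->W->(0,3) | ant2:(0,3)->E->(0,4)
  grid max=6 at (0,3)
Step 5: ant0:(0,3)->E->(0,4) | ant1:(0,3)->E->(0,4) | ant2:(0,4)->W->(0,3)
  grid max=9 at (0,4)
Final grid:
  0 0 0 7 9
  0 0 0 0 0
  0 0 0 0 0
  0 0 0 0 0
Max pheromone 9 at (0,4)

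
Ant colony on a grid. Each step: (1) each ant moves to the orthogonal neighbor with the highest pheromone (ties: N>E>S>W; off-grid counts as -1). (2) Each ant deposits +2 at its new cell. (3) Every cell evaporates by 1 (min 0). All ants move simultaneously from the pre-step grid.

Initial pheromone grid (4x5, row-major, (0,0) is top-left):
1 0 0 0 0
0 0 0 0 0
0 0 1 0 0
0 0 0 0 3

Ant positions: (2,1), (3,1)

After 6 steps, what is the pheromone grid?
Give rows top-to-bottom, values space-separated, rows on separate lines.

After step 1: ants at (2,2),(2,1)
  0 0 0 0 0
  0 0 0 0 0
  0 1 2 0 0
  0 0 0 0 2
After step 2: ants at (2,1),(2,2)
  0 0 0 0 0
  0 0 0 0 0
  0 2 3 0 0
  0 0 0 0 1
After step 3: ants at (2,2),(2,1)
  0 0 0 0 0
  0 0 0 0 0
  0 3 4 0 0
  0 0 0 0 0
After step 4: ants at (2,1),(2,2)
  0 0 0 0 0
  0 0 0 0 0
  0 4 5 0 0
  0 0 0 0 0
After step 5: ants at (2,2),(2,1)
  0 0 0 0 0
  0 0 0 0 0
  0 5 6 0 0
  0 0 0 0 0
After step 6: ants at (2,1),(2,2)
  0 0 0 0 0
  0 0 0 0 0
  0 6 7 0 0
  0 0 0 0 0

0 0 0 0 0
0 0 0 0 0
0 6 7 0 0
0 0 0 0 0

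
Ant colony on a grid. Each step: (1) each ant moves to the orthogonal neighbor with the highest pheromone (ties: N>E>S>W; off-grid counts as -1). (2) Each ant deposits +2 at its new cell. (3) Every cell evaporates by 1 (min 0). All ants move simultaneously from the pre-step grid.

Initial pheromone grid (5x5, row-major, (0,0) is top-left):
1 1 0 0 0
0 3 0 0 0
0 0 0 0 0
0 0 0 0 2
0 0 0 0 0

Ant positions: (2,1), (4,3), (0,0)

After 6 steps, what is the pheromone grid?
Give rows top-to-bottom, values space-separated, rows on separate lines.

After step 1: ants at (1,1),(3,3),(0,1)
  0 2 0 0 0
  0 4 0 0 0
  0 0 0 0 0
  0 0 0 1 1
  0 0 0 0 0
After step 2: ants at (0,1),(3,4),(1,1)
  0 3 0 0 0
  0 5 0 0 0
  0 0 0 0 0
  0 0 0 0 2
  0 0 0 0 0
After step 3: ants at (1,1),(2,4),(0,1)
  0 4 0 0 0
  0 6 0 0 0
  0 0 0 0 1
  0 0 0 0 1
  0 0 0 0 0
After step 4: ants at (0,1),(3,4),(1,1)
  0 5 0 0 0
  0 7 0 0 0
  0 0 0 0 0
  0 0 0 0 2
  0 0 0 0 0
After step 5: ants at (1,1),(2,4),(0,1)
  0 6 0 0 0
  0 8 0 0 0
  0 0 0 0 1
  0 0 0 0 1
  0 0 0 0 0
After step 6: ants at (0,1),(3,4),(1,1)
  0 7 0 0 0
  0 9 0 0 0
  0 0 0 0 0
  0 0 0 0 2
  0 0 0 0 0

0 7 0 0 0
0 9 0 0 0
0 0 0 0 0
0 0 0 0 2
0 0 0 0 0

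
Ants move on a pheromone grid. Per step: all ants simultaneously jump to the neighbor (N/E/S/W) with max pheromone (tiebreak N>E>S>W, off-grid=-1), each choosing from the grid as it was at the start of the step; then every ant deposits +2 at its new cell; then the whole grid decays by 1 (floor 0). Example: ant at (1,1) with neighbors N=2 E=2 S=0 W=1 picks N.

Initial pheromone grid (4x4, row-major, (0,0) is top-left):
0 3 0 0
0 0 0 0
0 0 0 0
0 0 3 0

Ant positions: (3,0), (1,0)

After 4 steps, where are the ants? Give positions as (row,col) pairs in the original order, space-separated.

Step 1: ant0:(3,0)->N->(2,0) | ant1:(1,0)->N->(0,0)
  grid max=2 at (0,1)
Step 2: ant0:(2,0)->N->(1,0) | ant1:(0,0)->E->(0,1)
  grid max=3 at (0,1)
Step 3: ant0:(1,0)->N->(0,0) | ant1:(0,1)->E->(0,2)
  grid max=2 at (0,1)
Step 4: ant0:(0,0)->E->(0,1) | ant1:(0,2)->W->(0,1)
  grid max=5 at (0,1)

(0,1) (0,1)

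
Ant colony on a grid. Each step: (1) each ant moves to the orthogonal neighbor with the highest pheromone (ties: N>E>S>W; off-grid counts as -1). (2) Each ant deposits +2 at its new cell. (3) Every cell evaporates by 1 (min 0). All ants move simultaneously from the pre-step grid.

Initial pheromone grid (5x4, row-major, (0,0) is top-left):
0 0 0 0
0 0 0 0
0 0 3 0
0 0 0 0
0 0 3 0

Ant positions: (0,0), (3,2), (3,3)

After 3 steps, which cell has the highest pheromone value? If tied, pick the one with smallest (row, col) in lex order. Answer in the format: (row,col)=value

Step 1: ant0:(0,0)->E->(0,1) | ant1:(3,2)->N->(2,2) | ant2:(3,3)->N->(2,3)
  grid max=4 at (2,2)
Step 2: ant0:(0,1)->E->(0,2) | ant1:(2,2)->E->(2,3) | ant2:(2,3)->W->(2,2)
  grid max=5 at (2,2)
Step 3: ant0:(0,2)->E->(0,3) | ant1:(2,3)->W->(2,2) | ant2:(2,2)->E->(2,3)
  grid max=6 at (2,2)
Final grid:
  0 0 0 1
  0 0 0 0
  0 0 6 3
  0 0 0 0
  0 0 0 0
Max pheromone 6 at (2,2)

Answer: (2,2)=6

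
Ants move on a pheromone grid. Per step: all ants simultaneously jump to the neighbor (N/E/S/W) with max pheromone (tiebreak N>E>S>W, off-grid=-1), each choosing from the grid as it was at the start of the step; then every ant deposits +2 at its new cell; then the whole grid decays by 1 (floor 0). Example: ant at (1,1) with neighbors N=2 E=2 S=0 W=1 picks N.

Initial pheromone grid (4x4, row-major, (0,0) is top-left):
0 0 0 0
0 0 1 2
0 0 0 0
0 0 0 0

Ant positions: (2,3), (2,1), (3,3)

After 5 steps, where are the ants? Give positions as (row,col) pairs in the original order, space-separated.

Step 1: ant0:(2,3)->N->(1,3) | ant1:(2,1)->N->(1,1) | ant2:(3,3)->N->(2,3)
  grid max=3 at (1,3)
Step 2: ant0:(1,3)->S->(2,3) | ant1:(1,1)->N->(0,1) | ant2:(2,3)->N->(1,3)
  grid max=4 at (1,3)
Step 3: ant0:(2,3)->N->(1,3) | ant1:(0,1)->E->(0,2) | ant2:(1,3)->S->(2,3)
  grid max=5 at (1,3)
Step 4: ant0:(1,3)->S->(2,3) | ant1:(0,2)->E->(0,3) | ant2:(2,3)->N->(1,3)
  grid max=6 at (1,3)
Step 5: ant0:(2,3)->N->(1,3) | ant1:(0,3)->S->(1,3) | ant2:(1,3)->S->(2,3)
  grid max=9 at (1,3)

(1,3) (1,3) (2,3)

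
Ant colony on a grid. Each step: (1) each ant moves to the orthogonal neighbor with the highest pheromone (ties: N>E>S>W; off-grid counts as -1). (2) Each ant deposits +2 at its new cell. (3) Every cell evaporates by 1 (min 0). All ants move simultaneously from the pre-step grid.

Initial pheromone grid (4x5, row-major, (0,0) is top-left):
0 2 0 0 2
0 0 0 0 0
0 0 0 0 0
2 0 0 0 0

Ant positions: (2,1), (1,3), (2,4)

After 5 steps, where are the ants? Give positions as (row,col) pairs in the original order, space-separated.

Step 1: ant0:(2,1)->N->(1,1) | ant1:(1,3)->N->(0,3) | ant2:(2,4)->N->(1,4)
  grid max=1 at (0,1)
Step 2: ant0:(1,1)->N->(0,1) | ant1:(0,3)->E->(0,4) | ant2:(1,4)->N->(0,4)
  grid max=4 at (0,4)
Step 3: ant0:(0,1)->E->(0,2) | ant1:(0,4)->S->(1,4) | ant2:(0,4)->S->(1,4)
  grid max=3 at (0,4)
Step 4: ant0:(0,2)->W->(0,1) | ant1:(1,4)->N->(0,4) | ant2:(1,4)->N->(0,4)
  grid max=6 at (0,4)
Step 5: ant0:(0,1)->E->(0,2) | ant1:(0,4)->S->(1,4) | ant2:(0,4)->S->(1,4)
  grid max=5 at (0,4)

(0,2) (1,4) (1,4)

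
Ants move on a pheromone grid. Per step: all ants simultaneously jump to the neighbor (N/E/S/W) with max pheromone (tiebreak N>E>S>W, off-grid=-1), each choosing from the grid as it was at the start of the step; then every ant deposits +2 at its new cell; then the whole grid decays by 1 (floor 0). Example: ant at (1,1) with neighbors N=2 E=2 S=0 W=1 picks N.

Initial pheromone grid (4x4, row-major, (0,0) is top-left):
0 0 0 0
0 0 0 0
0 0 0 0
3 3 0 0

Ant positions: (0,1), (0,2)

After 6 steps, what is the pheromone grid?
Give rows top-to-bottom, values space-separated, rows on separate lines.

After step 1: ants at (0,2),(0,3)
  0 0 1 1
  0 0 0 0
  0 0 0 0
  2 2 0 0
After step 2: ants at (0,3),(0,2)
  0 0 2 2
  0 0 0 0
  0 0 0 0
  1 1 0 0
After step 3: ants at (0,2),(0,3)
  0 0 3 3
  0 0 0 0
  0 0 0 0
  0 0 0 0
After step 4: ants at (0,3),(0,2)
  0 0 4 4
  0 0 0 0
  0 0 0 0
  0 0 0 0
After step 5: ants at (0,2),(0,3)
  0 0 5 5
  0 0 0 0
  0 0 0 0
  0 0 0 0
After step 6: ants at (0,3),(0,2)
  0 0 6 6
  0 0 0 0
  0 0 0 0
  0 0 0 0

0 0 6 6
0 0 0 0
0 0 0 0
0 0 0 0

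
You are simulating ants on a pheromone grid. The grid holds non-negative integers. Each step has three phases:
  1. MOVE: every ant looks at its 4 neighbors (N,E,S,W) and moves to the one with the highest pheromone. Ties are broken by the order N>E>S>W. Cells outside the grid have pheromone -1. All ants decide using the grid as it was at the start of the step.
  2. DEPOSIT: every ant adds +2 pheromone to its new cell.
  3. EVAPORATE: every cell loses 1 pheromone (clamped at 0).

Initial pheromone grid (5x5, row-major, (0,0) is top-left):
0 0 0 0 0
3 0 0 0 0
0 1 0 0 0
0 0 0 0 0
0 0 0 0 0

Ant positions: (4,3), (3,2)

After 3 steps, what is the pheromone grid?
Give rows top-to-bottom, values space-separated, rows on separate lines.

After step 1: ants at (3,3),(2,2)
  0 0 0 0 0
  2 0 0 0 0
  0 0 1 0 0
  0 0 0 1 0
  0 0 0 0 0
After step 2: ants at (2,3),(1,2)
  0 0 0 0 0
  1 0 1 0 0
  0 0 0 1 0
  0 0 0 0 0
  0 0 0 0 0
After step 3: ants at (1,3),(0,2)
  0 0 1 0 0
  0 0 0 1 0
  0 0 0 0 0
  0 0 0 0 0
  0 0 0 0 0

0 0 1 0 0
0 0 0 1 0
0 0 0 0 0
0 0 0 0 0
0 0 0 0 0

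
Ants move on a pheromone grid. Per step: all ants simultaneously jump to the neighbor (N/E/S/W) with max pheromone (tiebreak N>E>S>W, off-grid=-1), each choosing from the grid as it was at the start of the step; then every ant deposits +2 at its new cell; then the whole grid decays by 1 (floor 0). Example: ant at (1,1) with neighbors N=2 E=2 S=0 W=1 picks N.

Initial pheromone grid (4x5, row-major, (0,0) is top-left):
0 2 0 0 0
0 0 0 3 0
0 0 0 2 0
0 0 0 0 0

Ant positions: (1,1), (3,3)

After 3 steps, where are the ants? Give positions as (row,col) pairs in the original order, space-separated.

Step 1: ant0:(1,1)->N->(0,1) | ant1:(3,3)->N->(2,3)
  grid max=3 at (0,1)
Step 2: ant0:(0,1)->E->(0,2) | ant1:(2,3)->N->(1,3)
  grid max=3 at (1,3)
Step 3: ant0:(0,2)->W->(0,1) | ant1:(1,3)->S->(2,3)
  grid max=3 at (0,1)

(0,1) (2,3)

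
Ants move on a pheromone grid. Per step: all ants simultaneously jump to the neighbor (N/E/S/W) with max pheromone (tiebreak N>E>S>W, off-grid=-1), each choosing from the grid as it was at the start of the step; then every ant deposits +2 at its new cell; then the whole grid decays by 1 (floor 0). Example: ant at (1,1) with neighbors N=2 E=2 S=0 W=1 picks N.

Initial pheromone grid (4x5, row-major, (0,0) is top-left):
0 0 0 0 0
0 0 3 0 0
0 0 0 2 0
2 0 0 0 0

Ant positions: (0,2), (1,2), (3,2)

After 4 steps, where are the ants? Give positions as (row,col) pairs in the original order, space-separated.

Step 1: ant0:(0,2)->S->(1,2) | ant1:(1,2)->N->(0,2) | ant2:(3,2)->N->(2,2)
  grid max=4 at (1,2)
Step 2: ant0:(1,2)->N->(0,2) | ant1:(0,2)->S->(1,2) | ant2:(2,2)->N->(1,2)
  grid max=7 at (1,2)
Step 3: ant0:(0,2)->S->(1,2) | ant1:(1,2)->N->(0,2) | ant2:(1,2)->N->(0,2)
  grid max=8 at (1,2)
Step 4: ant0:(1,2)->N->(0,2) | ant1:(0,2)->S->(1,2) | ant2:(0,2)->S->(1,2)
  grid max=11 at (1,2)

(0,2) (1,2) (1,2)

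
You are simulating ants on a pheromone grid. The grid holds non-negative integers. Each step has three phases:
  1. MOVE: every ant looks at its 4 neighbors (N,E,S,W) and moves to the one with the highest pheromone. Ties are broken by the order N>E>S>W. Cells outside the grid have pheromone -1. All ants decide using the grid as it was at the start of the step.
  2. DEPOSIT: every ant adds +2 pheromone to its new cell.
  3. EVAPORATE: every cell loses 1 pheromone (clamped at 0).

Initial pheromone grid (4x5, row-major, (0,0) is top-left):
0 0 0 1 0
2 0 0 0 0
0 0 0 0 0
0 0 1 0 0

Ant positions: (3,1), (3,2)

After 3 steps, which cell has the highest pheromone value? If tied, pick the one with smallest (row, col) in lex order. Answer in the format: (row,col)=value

Answer: (3,2)=4

Derivation:
Step 1: ant0:(3,1)->E->(3,2) | ant1:(3,2)->N->(2,2)
  grid max=2 at (3,2)
Step 2: ant0:(3,2)->N->(2,2) | ant1:(2,2)->S->(3,2)
  grid max=3 at (3,2)
Step 3: ant0:(2,2)->S->(3,2) | ant1:(3,2)->N->(2,2)
  grid max=4 at (3,2)
Final grid:
  0 0 0 0 0
  0 0 0 0 0
  0 0 3 0 0
  0 0 4 0 0
Max pheromone 4 at (3,2)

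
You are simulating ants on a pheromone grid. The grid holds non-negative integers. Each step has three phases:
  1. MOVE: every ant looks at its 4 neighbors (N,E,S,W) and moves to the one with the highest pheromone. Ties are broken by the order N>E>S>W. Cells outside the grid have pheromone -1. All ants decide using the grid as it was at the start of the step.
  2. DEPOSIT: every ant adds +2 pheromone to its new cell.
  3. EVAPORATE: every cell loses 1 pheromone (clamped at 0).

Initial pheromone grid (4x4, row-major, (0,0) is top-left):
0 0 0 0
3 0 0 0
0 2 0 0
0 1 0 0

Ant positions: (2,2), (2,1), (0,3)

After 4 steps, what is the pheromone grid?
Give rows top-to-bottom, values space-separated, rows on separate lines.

After step 1: ants at (2,1),(3,1),(1,3)
  0 0 0 0
  2 0 0 1
  0 3 0 0
  0 2 0 0
After step 2: ants at (3,1),(2,1),(0,3)
  0 0 0 1
  1 0 0 0
  0 4 0 0
  0 3 0 0
After step 3: ants at (2,1),(3,1),(1,3)
  0 0 0 0
  0 0 0 1
  0 5 0 0
  0 4 0 0
After step 4: ants at (3,1),(2,1),(0,3)
  0 0 0 1
  0 0 0 0
  0 6 0 0
  0 5 0 0

0 0 0 1
0 0 0 0
0 6 0 0
0 5 0 0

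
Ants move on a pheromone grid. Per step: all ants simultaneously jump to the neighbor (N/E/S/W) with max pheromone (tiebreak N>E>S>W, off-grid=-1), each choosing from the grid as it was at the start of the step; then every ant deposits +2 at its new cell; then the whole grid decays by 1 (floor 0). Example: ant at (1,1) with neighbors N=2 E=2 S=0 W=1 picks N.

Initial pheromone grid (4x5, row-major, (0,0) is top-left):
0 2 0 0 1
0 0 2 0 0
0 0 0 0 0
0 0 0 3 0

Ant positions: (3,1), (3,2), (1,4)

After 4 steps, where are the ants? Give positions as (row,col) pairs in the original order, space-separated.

Step 1: ant0:(3,1)->N->(2,1) | ant1:(3,2)->E->(3,3) | ant2:(1,4)->N->(0,4)
  grid max=4 at (3,3)
Step 2: ant0:(2,1)->N->(1,1) | ant1:(3,3)->N->(2,3) | ant2:(0,4)->S->(1,4)
  grid max=3 at (3,3)
Step 3: ant0:(1,1)->N->(0,1) | ant1:(2,3)->S->(3,3) | ant2:(1,4)->N->(0,4)
  grid max=4 at (3,3)
Step 4: ant0:(0,1)->E->(0,2) | ant1:(3,3)->N->(2,3) | ant2:(0,4)->S->(1,4)
  grid max=3 at (3,3)

(0,2) (2,3) (1,4)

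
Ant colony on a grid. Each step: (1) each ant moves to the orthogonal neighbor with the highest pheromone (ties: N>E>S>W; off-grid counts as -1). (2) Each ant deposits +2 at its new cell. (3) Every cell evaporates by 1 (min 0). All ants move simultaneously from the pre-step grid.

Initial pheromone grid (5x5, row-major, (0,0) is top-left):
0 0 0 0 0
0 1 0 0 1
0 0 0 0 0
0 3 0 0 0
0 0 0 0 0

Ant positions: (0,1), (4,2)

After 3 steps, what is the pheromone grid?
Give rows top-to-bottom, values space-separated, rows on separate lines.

After step 1: ants at (1,1),(3,2)
  0 0 0 0 0
  0 2 0 0 0
  0 0 0 0 0
  0 2 1 0 0
  0 0 0 0 0
After step 2: ants at (0,1),(3,1)
  0 1 0 0 0
  0 1 0 0 0
  0 0 0 0 0
  0 3 0 0 0
  0 0 0 0 0
After step 3: ants at (1,1),(2,1)
  0 0 0 0 0
  0 2 0 0 0
  0 1 0 0 0
  0 2 0 0 0
  0 0 0 0 0

0 0 0 0 0
0 2 0 0 0
0 1 0 0 0
0 2 0 0 0
0 0 0 0 0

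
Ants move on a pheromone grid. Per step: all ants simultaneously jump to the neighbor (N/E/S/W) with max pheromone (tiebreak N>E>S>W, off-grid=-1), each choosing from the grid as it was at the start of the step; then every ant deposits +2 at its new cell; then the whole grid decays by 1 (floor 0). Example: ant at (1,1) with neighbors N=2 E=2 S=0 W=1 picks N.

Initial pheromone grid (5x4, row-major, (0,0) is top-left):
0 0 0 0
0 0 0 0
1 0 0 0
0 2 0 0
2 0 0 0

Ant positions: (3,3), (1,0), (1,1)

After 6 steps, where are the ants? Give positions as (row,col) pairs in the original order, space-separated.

Step 1: ant0:(3,3)->N->(2,3) | ant1:(1,0)->S->(2,0) | ant2:(1,1)->N->(0,1)
  grid max=2 at (2,0)
Step 2: ant0:(2,3)->N->(1,3) | ant1:(2,0)->N->(1,0) | ant2:(0,1)->E->(0,2)
  grid max=1 at (0,2)
Step 3: ant0:(1,3)->N->(0,3) | ant1:(1,0)->S->(2,0) | ant2:(0,2)->E->(0,3)
  grid max=3 at (0,3)
Step 4: ant0:(0,3)->S->(1,3) | ant1:(2,0)->N->(1,0) | ant2:(0,3)->S->(1,3)
  grid max=3 at (1,3)
Step 5: ant0:(1,3)->N->(0,3) | ant1:(1,0)->S->(2,0) | ant2:(1,3)->N->(0,3)
  grid max=5 at (0,3)
Step 6: ant0:(0,3)->S->(1,3) | ant1:(2,0)->N->(1,0) | ant2:(0,3)->S->(1,3)
  grid max=5 at (1,3)

(1,3) (1,0) (1,3)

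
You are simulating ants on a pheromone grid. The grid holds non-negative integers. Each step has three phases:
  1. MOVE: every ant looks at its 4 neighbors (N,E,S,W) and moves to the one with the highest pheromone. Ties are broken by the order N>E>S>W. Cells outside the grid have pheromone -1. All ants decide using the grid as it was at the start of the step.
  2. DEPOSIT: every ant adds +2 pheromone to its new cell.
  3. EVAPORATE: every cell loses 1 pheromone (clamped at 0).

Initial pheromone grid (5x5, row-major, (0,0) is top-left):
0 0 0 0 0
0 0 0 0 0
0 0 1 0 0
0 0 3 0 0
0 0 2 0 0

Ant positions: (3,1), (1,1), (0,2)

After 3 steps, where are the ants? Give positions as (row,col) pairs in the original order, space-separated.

Step 1: ant0:(3,1)->E->(3,2) | ant1:(1,1)->N->(0,1) | ant2:(0,2)->E->(0,3)
  grid max=4 at (3,2)
Step 2: ant0:(3,2)->S->(4,2) | ant1:(0,1)->E->(0,2) | ant2:(0,3)->E->(0,4)
  grid max=3 at (3,2)
Step 3: ant0:(4,2)->N->(3,2) | ant1:(0,2)->E->(0,3) | ant2:(0,4)->S->(1,4)
  grid max=4 at (3,2)

(3,2) (0,3) (1,4)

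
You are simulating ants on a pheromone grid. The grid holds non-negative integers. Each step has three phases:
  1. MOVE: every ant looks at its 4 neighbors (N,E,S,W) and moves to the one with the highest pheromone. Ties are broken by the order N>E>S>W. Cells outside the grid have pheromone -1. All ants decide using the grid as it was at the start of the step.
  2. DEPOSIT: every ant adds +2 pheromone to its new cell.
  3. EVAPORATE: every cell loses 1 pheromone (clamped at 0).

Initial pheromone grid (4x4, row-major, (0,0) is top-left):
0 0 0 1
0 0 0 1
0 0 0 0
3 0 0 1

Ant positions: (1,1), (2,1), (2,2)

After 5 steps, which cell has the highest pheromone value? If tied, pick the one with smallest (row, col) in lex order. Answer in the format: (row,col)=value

Answer: (0,1)=9

Derivation:
Step 1: ant0:(1,1)->N->(0,1) | ant1:(2,1)->N->(1,1) | ant2:(2,2)->N->(1,2)
  grid max=2 at (3,0)
Step 2: ant0:(0,1)->S->(1,1) | ant1:(1,1)->N->(0,1) | ant2:(1,2)->W->(1,1)
  grid max=4 at (1,1)
Step 3: ant0:(1,1)->N->(0,1) | ant1:(0,1)->S->(1,1) | ant2:(1,1)->N->(0,1)
  grid max=5 at (0,1)
Step 4: ant0:(0,1)->S->(1,1) | ant1:(1,1)->N->(0,1) | ant2:(0,1)->S->(1,1)
  grid max=8 at (1,1)
Step 5: ant0:(1,1)->N->(0,1) | ant1:(0,1)->S->(1,1) | ant2:(1,1)->N->(0,1)
  grid max=9 at (0,1)
Final grid:
  0 9 0 0
  0 9 0 0
  0 0 0 0
  0 0 0 0
Max pheromone 9 at (0,1)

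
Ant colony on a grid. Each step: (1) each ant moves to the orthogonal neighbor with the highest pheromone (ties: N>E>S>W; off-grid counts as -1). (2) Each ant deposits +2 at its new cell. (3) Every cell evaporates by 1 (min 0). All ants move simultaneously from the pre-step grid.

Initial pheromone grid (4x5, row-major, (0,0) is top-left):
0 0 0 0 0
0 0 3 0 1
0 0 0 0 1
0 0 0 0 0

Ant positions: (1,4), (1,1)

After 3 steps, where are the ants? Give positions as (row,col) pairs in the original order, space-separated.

Step 1: ant0:(1,4)->S->(2,4) | ant1:(1,1)->E->(1,2)
  grid max=4 at (1,2)
Step 2: ant0:(2,4)->N->(1,4) | ant1:(1,2)->N->(0,2)
  grid max=3 at (1,2)
Step 3: ant0:(1,4)->S->(2,4) | ant1:(0,2)->S->(1,2)
  grid max=4 at (1,2)

(2,4) (1,2)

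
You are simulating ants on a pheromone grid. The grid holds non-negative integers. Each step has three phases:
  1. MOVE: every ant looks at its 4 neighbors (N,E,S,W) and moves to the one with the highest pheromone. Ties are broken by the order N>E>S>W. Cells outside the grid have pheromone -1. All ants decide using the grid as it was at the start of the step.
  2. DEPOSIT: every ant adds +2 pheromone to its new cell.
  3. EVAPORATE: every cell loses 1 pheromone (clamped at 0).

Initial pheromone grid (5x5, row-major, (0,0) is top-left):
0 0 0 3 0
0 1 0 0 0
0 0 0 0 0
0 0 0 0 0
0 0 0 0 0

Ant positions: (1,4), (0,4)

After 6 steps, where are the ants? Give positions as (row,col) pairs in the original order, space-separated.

Step 1: ant0:(1,4)->N->(0,4) | ant1:(0,4)->W->(0,3)
  grid max=4 at (0,3)
Step 2: ant0:(0,4)->W->(0,3) | ant1:(0,3)->E->(0,4)
  grid max=5 at (0,3)
Step 3: ant0:(0,3)->E->(0,4) | ant1:(0,4)->W->(0,3)
  grid max=6 at (0,3)
Step 4: ant0:(0,4)->W->(0,3) | ant1:(0,3)->E->(0,4)
  grid max=7 at (0,3)
Step 5: ant0:(0,3)->E->(0,4) | ant1:(0,4)->W->(0,3)
  grid max=8 at (0,3)
Step 6: ant0:(0,4)->W->(0,3) | ant1:(0,3)->E->(0,4)
  grid max=9 at (0,3)

(0,3) (0,4)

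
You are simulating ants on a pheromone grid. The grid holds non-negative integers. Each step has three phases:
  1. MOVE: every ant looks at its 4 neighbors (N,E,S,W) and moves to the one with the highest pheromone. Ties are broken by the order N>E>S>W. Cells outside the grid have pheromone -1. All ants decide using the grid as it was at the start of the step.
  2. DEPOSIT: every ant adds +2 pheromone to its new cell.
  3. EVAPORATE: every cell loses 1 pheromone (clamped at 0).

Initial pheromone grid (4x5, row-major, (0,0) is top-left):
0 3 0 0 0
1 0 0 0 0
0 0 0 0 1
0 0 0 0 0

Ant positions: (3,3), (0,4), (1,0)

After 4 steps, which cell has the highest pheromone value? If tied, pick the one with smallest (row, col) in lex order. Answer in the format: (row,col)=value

Step 1: ant0:(3,3)->N->(2,3) | ant1:(0,4)->S->(1,4) | ant2:(1,0)->N->(0,0)
  grid max=2 at (0,1)
Step 2: ant0:(2,3)->N->(1,3) | ant1:(1,4)->N->(0,4) | ant2:(0,0)->E->(0,1)
  grid max=3 at (0,1)
Step 3: ant0:(1,3)->N->(0,3) | ant1:(0,4)->S->(1,4) | ant2:(0,1)->E->(0,2)
  grid max=2 at (0,1)
Step 4: ant0:(0,3)->W->(0,2) | ant1:(1,4)->N->(0,4) | ant2:(0,2)->W->(0,1)
  grid max=3 at (0,1)
Final grid:
  0 3 2 0 1
  0 0 0 0 0
  0 0 0 0 0
  0 0 0 0 0
Max pheromone 3 at (0,1)

Answer: (0,1)=3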